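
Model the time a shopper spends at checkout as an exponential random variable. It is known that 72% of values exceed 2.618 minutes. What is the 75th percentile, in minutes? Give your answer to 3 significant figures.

e^(−λ·2.618) = 0.72 ⇒ λ = −ln(0.72)/2.618 = 0.125479.
75th percentile: 1 − e^(−λt) = 0.75, t = −ln(0.25)/λ = 11.048 minutes.

11.0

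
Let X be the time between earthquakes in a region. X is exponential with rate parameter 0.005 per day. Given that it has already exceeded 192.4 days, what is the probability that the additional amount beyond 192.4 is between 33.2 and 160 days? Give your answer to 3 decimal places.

Memoryless: the residual past 192.4 is again Exp(λ).
P(33.2 < residual < 160) = e^(−λ·33.2) − e^(−λ·160) = 0.84705 − 0.44933 ≈ 0.398.

0.398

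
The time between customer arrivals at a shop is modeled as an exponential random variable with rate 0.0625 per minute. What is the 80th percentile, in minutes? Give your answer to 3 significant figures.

25.8

Set 1 − e^(−λt) = 0.8, so t = −ln(0.2)/λ = 1.6094/0.0625 ≈ 25.751 minutes.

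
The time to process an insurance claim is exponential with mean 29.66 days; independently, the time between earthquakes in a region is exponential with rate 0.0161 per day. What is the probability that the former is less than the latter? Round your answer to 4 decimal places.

0.6768

λ_1 = 1/29.66 = 0.0337154, λ_2 = 0.0161.
For independent exponentials, P(the former < the latter) = λ_1/(λ_1+λ_2) = 0.0337154/0.0498154 ≈ 0.6768.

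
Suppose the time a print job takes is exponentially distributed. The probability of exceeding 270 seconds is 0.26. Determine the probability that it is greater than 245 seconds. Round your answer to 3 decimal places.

e^(−λ·270) = 0.26 ⇒ λ = −ln(0.26)/270 = 0.00498916.
P(X > 245) = e^(−0.00498916·245) = e^(−1.2223) ≈ 0.295.

0.295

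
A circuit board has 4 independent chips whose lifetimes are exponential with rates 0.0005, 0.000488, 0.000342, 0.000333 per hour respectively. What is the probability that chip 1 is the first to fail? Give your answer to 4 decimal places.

0.3007

The time to first failure is exponential with rate Σλ = 0.0005 + 0.000488 + 0.000342 + 0.000333 = 0.001663.
P(chip 1 first) = λ_1/Σλ = 0.0005/0.001663 ≈ 0.3007.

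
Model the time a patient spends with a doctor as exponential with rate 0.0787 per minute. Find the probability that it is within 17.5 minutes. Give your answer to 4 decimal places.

0.7477

P(X ≤ 17.5) = 1 − e^(−λ·17.5) = 1 − e^(−1.3773) ≈ 0.7477.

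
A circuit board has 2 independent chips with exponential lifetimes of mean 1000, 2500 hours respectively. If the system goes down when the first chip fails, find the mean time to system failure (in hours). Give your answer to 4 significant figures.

714.3

The first failure time is exponential with rate Σλ_i = 1/1000 + 1/2500 = 0.0014 per hour.
E[min] = 1/Σλ = 1/0.0014 = 714.286 hours.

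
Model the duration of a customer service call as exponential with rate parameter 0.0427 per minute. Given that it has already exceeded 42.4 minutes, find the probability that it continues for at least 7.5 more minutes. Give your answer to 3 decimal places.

0.726

By the memoryless property, P(X > 42.4+7.5 | X > 42.4) = P(X > 7.5).
P(X > 7.5) = e^(−0.32025) ≈ 0.726.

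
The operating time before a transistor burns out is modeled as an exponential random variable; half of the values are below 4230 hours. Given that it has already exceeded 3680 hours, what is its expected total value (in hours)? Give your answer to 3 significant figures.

For an exponential, median = ln(2)/λ, so λ = ln 2 / 4230 = 0.000163865 per hour.
By memorylessness, E[X | X > 3680] = 3680 + 1/λ = 3680 + 6102.6 = 9782.6 hours.

9780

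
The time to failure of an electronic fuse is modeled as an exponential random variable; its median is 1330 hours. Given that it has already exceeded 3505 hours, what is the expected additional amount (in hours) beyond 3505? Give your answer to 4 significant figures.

1919

For an exponential, median = ln(2)/λ, so λ = ln 2 / 1330 = 0.000521163 per hour.
By memorylessness, the remaining amount past any threshold is again Exp(λ) with mean 1/λ = 1918.78 hours.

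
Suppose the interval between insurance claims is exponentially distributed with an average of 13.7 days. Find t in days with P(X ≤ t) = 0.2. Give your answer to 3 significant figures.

The rate is λ = 1/13.7 = 0.0729927 per day.
Set 1 − e^(−λt) = 0.2, so t = −ln(0.8)/λ = 0.22314/0.0729927 ≈ 3.05707 days.

3.06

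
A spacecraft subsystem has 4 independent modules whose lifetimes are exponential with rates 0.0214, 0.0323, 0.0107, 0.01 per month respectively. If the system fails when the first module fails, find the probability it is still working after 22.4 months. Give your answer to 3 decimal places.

0.189

The time to first failure is exponential with rate Σλ = 0.0214 + 0.0323 + 0.0107 + 0.01 = 0.0744.
P(min > 22.4) = e^(−0.0744·22.4) = e^(−1.6666) ≈ 0.189.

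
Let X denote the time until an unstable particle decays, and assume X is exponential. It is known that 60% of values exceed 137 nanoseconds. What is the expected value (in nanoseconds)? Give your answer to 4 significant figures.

268.2

e^(−λ·137) = 0.60 ⇒ λ = −ln(0.60)/137 = 0.00372865.
Mean = 1/λ = 268.193 nanoseconds.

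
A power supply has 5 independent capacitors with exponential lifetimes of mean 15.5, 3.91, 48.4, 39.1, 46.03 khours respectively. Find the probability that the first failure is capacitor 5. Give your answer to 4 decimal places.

Rates: λ_i = 1/mean_i → 0.0645161, 0.255754, 0.0206612, 0.0255754, 0.021725; Σλ = 0.388232.
P(capacitor 5 first) = λ_5/Σλ = 0.021725/0.388232 ≈ 0.0560.

0.0560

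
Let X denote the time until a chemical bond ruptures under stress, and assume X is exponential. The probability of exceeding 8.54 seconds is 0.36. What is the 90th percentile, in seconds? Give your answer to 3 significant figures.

e^(−λ·8.54) = 0.36 ⇒ λ = −ln(0.36)/8.54 = 0.119631.
90th percentile: 1 − e^(−λt) = 0.9, t = −ln(0.1)/λ = 19.2473 seconds.

19.2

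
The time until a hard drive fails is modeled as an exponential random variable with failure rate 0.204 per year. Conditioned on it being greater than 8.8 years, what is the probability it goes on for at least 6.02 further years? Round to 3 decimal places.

0.293

By the memoryless property, P(X > 8.8+6.02 | X > 8.8) = P(X > 6.02).
P(X > 6.02) = e^(−1.2281) ≈ 0.293.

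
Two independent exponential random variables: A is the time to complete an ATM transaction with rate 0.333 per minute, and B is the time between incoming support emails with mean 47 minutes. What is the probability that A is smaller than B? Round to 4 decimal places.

0.9399

λ_1 = 0.333, λ_2 = 1/47 = 0.0212766.
For independent exponentials, P(A < B) = λ_1/(λ_1+λ_2) = 0.333/0.354277 ≈ 0.9399.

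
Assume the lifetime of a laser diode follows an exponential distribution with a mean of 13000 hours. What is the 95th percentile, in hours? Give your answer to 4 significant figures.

38940

The rate is λ = 1/13000 = 0.0000769231 per hour.
Set 1 − e^(−λt) = 0.95, so t = −ln(0.05)/λ = 2.9957/0.0000769231 ≈ 38944.5 hours.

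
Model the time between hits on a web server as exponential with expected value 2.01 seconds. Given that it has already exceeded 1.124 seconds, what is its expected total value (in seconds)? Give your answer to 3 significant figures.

The rate is λ = 1/2.01 = 0.497512 per second.
By memorylessness, E[X | X > 1.124] = 1.124 + 1/λ = 1.124 + 2.01 = 3.134 seconds.

3.13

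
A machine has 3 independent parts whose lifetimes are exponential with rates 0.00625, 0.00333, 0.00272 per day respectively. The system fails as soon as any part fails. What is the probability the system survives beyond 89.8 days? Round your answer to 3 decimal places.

0.331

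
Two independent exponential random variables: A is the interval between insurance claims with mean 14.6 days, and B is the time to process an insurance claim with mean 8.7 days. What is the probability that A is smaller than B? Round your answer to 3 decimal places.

λ_1 = 1/14.6 = 0.0684932, λ_2 = 1/8.7 = 0.114943.
For independent exponentials, P(A < B) = λ_1/(λ_1+λ_2) = 0.0684932/0.183436 ≈ 0.373.

0.373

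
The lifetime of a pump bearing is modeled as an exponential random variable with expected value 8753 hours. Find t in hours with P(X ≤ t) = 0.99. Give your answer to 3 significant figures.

The rate is λ = 1/8753 = 0.000114247 per hour.
Set 1 − e^(−λt) = 0.99, so t = −ln(0.01)/λ = 4.6052/0.000114247 ≈ 40309.1 hours.

40300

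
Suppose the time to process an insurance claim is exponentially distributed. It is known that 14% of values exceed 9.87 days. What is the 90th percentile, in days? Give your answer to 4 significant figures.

11.56

e^(−λ·9.87) = 0.14 ⇒ λ = −ln(0.14)/9.87 = 0.199201.
90th percentile: 1 − e^(−λt) = 0.9, t = −ln(0.1)/λ = 11.5591 days.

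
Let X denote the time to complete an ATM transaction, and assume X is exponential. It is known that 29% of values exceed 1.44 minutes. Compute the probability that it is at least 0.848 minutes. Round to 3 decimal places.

0.482

e^(−λ·1.44) = 0.29 ⇒ λ = −ln(0.29)/1.44 = 0.859635.
P(X > 0.848) = e^(−0.859635·0.848) = e^(−0.72897) ≈ 0.482.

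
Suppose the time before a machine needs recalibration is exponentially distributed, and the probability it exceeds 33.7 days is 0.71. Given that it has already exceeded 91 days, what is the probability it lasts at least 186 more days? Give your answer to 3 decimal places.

0.151

From e^(−λ·33.7) = 0.71, λ = −ln(0.71)/33.7 = 0.0101629.
Memoryless: P(X > 91+186 | X > 91) = P(X > 186) = e^(−0.0101629·186) ≈ 0.151.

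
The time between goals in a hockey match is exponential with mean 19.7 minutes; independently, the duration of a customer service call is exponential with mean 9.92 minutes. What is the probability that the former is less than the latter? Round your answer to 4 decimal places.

λ_1 = 1/19.7 = 0.0507614, λ_2 = 1/9.92 = 0.100806.
For independent exponentials, P(the former < the latter) = λ_1/(λ_1+λ_2) = 0.0507614/0.151568 ≈ 0.3349.

0.3349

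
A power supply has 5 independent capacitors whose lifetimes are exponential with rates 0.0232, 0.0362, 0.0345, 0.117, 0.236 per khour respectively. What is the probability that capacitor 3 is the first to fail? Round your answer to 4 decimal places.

0.0772

The time to first failure is exponential with rate Σλ = 0.0232 + 0.0362 + 0.0345 + 0.117 + 0.236 = 0.4469.
P(capacitor 3 first) = λ_3/Σλ = 0.0345/0.4469 ≈ 0.0772.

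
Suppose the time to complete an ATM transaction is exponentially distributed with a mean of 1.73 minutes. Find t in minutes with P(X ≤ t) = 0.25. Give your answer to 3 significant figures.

The rate is λ = 1/1.73 = 0.578035 per minute.
Set 1 − e^(−λt) = 0.25, so t = −ln(0.75)/λ = 0.28768/0.578035 ≈ 0.49769 minutes.

0.498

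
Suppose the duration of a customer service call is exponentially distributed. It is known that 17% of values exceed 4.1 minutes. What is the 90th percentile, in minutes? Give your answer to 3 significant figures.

5.33

e^(−λ·4.1) = 0.17 ⇒ λ = −ln(0.17)/4.1 = 0.432185.
90th percentile: 1 − e^(−λt) = 0.9, t = −ln(0.1)/λ = 5.32778 minutes.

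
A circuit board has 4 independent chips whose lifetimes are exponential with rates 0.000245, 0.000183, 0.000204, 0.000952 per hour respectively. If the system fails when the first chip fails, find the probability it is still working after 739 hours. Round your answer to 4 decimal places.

0.3102

The time to first failure is exponential with rate Σλ = 0.000245 + 0.000183 + 0.000204 + 0.000952 = 0.001584.
P(min > 739) = e^(−0.001584·739) = e^(−1.1706) ≈ 0.3102.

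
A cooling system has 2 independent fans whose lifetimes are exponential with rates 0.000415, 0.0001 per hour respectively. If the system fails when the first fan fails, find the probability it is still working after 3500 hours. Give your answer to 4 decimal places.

The time to first failure is exponential with rate Σλ = 0.000415 + 0.0001 = 0.000515.
P(min > 3500) = e^(−0.000515·3500) = e^(−1.8025) ≈ 0.1649.

0.1649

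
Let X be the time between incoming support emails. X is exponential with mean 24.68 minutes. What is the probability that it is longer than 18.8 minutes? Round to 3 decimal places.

The rate is λ = 1/24.68 = 0.0405186 per minute.
P(X > 18.8) = e^(−λ·18.8) = e^(−0.76175) ≈ 0.467.

0.467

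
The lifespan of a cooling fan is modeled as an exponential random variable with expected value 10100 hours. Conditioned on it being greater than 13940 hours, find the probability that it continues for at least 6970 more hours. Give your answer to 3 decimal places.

The rate is λ = 1/10100 = 0.0000990099 per hour.
P(X > s+t | X > s) = e^(−λ(s+t))/e^(−λs) = e^(−λt), independent of s = 13940.
P(X > 6970) = e^(−0.6901) ≈ 0.502.

0.502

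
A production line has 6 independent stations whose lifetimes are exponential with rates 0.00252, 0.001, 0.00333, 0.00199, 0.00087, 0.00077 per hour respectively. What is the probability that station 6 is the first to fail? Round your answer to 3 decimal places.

0.073

The time to first failure is exponential with rate Σλ = 0.00252 + 0.001 + 0.00333 + 0.00199 + 0.00087 + 0.00077 = 0.01048.
P(station 6 first) = λ_6/Σλ = 0.00077/0.01048 ≈ 0.073.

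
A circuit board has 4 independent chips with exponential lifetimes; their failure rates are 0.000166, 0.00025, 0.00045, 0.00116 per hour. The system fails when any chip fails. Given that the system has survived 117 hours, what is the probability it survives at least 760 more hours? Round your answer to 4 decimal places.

Time to first failure ~ Exp(Σλ) with Σλ = 0.002026.
By memorylessness, P(T > 117+760 | T > 117) = P(T > 760) = e^(−0.002026·760) ≈ 0.2144.

0.2144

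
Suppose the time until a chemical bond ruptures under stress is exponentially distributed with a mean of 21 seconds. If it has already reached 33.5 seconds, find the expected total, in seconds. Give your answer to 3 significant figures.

54.5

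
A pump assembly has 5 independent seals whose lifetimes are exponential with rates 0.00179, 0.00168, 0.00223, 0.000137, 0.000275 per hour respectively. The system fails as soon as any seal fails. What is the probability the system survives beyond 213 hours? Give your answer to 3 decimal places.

0.272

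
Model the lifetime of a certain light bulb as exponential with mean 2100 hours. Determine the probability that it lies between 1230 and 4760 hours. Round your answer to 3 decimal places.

The rate is λ = 1/2100 = 0.00047619 per hour.
P(1230 < X < 4760) = e^(−λ·1230) − e^(−λ·4760) = 0.55671 − 0.10366 ≈ 0.453.

0.453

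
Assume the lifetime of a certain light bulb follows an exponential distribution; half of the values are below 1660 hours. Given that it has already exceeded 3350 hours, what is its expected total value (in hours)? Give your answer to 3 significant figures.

5740

For an exponential, median = ln(2)/λ, so λ = ln 2 / 1660 = 0.000417559 per hour.
By memorylessness, E[X | X > 3350] = 3350 + 1/λ = 3350 + 2394.87 = 5744.87 hours.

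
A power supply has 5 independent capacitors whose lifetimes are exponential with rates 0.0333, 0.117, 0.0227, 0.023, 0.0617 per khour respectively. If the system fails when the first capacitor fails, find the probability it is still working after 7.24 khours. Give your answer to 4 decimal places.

0.1548

The time to first failure is exponential with rate Σλ = 0.0333 + 0.117 + 0.0227 + 0.023 + 0.0617 = 0.2577.
P(min > 7.24) = e^(−0.2577·7.24) = e^(−1.8657) ≈ 0.1548.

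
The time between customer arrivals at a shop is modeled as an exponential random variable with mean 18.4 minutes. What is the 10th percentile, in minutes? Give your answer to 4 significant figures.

The rate is λ = 1/18.4 = 0.0543478 per minute.
Set 1 − e^(−λt) = 0.1, so t = −ln(0.9)/λ = 0.10536/0.0543478 ≈ 1.93863 minutes.

1.939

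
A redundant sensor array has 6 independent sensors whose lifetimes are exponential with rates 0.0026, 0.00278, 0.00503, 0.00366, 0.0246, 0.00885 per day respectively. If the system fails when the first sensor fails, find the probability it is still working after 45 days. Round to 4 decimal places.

0.1178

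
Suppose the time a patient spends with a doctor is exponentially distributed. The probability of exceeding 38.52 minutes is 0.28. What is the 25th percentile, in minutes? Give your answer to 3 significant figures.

8.71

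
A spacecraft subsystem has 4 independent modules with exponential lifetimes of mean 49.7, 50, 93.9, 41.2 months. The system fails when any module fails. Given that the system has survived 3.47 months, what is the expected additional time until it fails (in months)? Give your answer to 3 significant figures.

13.3

First-failure rate Σλ = 1/49.7 + 1/50 + 1/93.9 + 1/41.2 = 0.0750422.
By memorylessness the expected residual is 1/Σλ = 13.3258 months, regardless of the 3.47 already elapsed.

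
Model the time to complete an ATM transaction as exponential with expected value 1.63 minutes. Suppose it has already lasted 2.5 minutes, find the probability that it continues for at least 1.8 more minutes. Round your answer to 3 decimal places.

0.331

The rate is λ = 1/1.63 = 0.613497 per minute.
By the memoryless property, P(X > 2.5+1.8 | X > 2.5) = P(X > 1.8).
P(X > 1.8) = e^(−1.1043) ≈ 0.331.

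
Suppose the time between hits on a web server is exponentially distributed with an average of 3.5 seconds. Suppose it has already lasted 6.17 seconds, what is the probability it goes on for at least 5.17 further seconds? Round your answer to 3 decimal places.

0.228

The rate is λ = 1/3.5 = 0.285714 per second.
P(X > s+t | X > s) = e^(−λ(s+t))/e^(−λs) = e^(−λt), independent of s = 6.17.
P(X > 5.17) = e^(−1.4771) ≈ 0.228.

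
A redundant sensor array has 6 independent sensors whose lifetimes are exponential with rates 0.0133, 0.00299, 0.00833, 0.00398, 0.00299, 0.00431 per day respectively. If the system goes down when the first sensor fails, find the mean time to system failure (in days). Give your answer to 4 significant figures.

27.86

The time to first failure is exponential with rate Σλ = 0.0133 + 0.00299 + 0.00833 + 0.00398 + 0.00299 + 0.00431 = 0.0359.
E[min] = 1/Σλ = 1/0.0359 = 27.8552 days.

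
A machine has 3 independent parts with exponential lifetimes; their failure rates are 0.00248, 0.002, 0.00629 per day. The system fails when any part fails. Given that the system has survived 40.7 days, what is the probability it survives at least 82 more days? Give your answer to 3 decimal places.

0.413

Time to first failure ~ Exp(Σλ) with Σλ = 0.01077.
By memorylessness, P(T > 40.7+82 | T > 40.7) = P(T > 82) = e^(−0.01077·82) ≈ 0.413.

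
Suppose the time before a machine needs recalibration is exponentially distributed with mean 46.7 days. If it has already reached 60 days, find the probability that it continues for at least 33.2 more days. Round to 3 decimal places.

0.491

The rate is λ = 1/46.7 = 0.0214133 per day.
P(X > s+t | X > s) = e^(−λ(s+t))/e^(−λs) = e^(−λt), independent of s = 60.
P(X > 33.2) = e^(−0.71092) ≈ 0.491.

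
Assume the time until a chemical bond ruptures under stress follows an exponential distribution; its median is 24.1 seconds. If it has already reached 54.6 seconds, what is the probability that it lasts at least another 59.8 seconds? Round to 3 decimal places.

0.179

For an exponential, median = ln(2)/λ, so λ = ln 2 / 24.1 = 0.0287613 per second.
The exponential is memoryless, so the remaining time is again Exp(λ): the condition X > 54.6 is irrelevant.
P(X > 59.8) = e^(−1.7199) ≈ 0.179.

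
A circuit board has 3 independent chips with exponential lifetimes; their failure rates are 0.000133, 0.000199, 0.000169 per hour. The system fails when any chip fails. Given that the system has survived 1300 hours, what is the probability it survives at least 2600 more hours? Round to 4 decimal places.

Time to first failure ~ Exp(Σλ) with Σλ = 0.000501.
By memorylessness, P(T > 1300+2600 | T > 1300) = P(T > 2600) = e^(−0.000501·2600) ≈ 0.2718.

0.2718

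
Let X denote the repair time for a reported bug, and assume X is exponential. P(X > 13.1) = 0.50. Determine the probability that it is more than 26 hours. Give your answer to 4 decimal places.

e^(−λ·13.1) = 0.50 ⇒ λ = −ln(0.50)/13.1 = 0.052912.
P(X > 26) = e^(−0.052912·26) = e^(−1.3757) ≈ 0.2527.

0.2527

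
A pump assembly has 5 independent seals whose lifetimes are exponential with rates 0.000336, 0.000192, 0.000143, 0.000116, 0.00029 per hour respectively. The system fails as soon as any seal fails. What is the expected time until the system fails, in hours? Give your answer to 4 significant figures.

928.5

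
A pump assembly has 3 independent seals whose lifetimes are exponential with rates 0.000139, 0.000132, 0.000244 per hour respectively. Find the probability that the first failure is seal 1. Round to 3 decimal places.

0.270

The time to first failure is exponential with rate Σλ = 0.000139 + 0.000132 + 0.000244 = 0.000515.
P(seal 1 first) = λ_1/Σλ = 0.000139/0.000515 ≈ 0.270.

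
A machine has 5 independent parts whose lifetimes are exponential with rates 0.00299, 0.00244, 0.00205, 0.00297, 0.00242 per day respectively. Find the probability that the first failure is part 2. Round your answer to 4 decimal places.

0.1896

The time to first failure is exponential with rate Σλ = 0.00299 + 0.00244 + 0.00205 + 0.00297 + 0.00242 = 0.01287.
P(part 2 first) = λ_2/Σλ = 0.00244/0.01287 ≈ 0.1896.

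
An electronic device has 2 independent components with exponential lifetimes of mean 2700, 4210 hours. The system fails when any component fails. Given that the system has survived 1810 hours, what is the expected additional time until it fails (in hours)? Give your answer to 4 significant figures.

First-failure rate Σλ = 1/2700 + 1/4210 = 0.0006079.
By memorylessness the expected residual is 1/Σλ = 1645.01 hours, regardless of the 1810 already elapsed.

1645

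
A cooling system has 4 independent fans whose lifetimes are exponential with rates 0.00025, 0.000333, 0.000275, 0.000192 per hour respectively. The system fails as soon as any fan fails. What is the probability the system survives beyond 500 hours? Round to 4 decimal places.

0.5916

The time to first failure is exponential with rate Σλ = 0.00025 + 0.000333 + 0.000275 + 0.000192 = 0.00105.
P(min > 500) = e^(−0.00105·500) = e^(−0.525) ≈ 0.5916.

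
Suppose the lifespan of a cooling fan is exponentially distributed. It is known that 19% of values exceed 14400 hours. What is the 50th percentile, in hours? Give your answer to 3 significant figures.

e^(−λ·14400) = 0.19 ⇒ λ = −ln(0.19)/14400 = 0.000115329.
50th percentile: 1 − e^(−λt) = 0.5, t = −ln(0.5)/λ = 6010.2 hours.

6010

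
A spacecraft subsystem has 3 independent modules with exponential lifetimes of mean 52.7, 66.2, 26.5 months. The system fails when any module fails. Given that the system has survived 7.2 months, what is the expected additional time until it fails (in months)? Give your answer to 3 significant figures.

First-failure rate Σλ = 1/52.7 + 1/66.2 + 1/26.5 = 0.0718169.
By memorylessness the expected residual is 1/Σλ = 13.9243 months, regardless of the 7.2 already elapsed.

13.9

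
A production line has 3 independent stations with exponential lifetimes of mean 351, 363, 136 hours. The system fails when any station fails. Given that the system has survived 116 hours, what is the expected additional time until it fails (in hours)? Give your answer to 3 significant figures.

First-failure rate Σλ = 1/351 + 1/363 + 1/136 = 0.0129568.
By memorylessness the expected residual is 1/Σλ = 77.1798 hours, regardless of the 116 already elapsed.

77.2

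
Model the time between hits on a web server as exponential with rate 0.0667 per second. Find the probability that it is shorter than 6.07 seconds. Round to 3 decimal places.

0.333

P(X ≤ 6.07) = 1 − e^(−λ·6.07) = 1 − e^(−0.40487) ≈ 0.333.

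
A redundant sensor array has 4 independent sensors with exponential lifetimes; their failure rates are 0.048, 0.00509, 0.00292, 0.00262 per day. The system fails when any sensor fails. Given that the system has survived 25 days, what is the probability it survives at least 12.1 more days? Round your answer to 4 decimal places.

Time to first failure ~ Exp(Σλ) with Σλ = 0.05863.
By memorylessness, P(T > 25+12.1 | T > 25) = P(T > 12.1) = e^(−0.05863·12.1) ≈ 0.4919.

0.4919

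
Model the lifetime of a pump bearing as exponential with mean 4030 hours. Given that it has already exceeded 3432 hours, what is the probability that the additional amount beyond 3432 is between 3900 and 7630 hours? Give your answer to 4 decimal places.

The rate is λ = 1/4030 = 0.000248139 per hour.
Memoryless: the residual past 3432 is again Exp(λ).
P(3900 < residual < 7630) = e^(−λ·3900) − e^(−λ·7630) = 0.37994 − 0.15057 ≈ 0.2294.

0.2294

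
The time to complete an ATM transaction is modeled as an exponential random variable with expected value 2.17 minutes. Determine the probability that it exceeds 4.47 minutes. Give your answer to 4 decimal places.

0.1275

The rate is λ = 1/2.17 = 0.460829 per minute.
P(X > 4.47) = e^(−λ·4.47) = e^(−2.0599) ≈ 0.1275.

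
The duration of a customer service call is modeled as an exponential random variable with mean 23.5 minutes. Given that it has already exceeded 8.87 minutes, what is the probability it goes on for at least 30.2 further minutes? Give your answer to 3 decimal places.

0.277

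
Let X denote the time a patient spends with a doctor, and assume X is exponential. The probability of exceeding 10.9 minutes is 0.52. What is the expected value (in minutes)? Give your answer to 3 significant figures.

e^(−λ·10.9) = 0.52 ⇒ λ = −ln(0.52)/10.9 = 0.0599933.
Mean = 1/λ = 16.6685 minutes.

16.7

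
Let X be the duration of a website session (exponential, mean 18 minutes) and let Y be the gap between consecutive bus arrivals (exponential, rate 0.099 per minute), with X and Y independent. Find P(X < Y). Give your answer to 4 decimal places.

λ_1 = 1/18 = 0.0555556, λ_2 = 0.099.
For independent exponentials, P(X < Y) = λ_1/(λ_1+λ_2) = 0.0555556/0.154556 ≈ 0.3595.

0.3595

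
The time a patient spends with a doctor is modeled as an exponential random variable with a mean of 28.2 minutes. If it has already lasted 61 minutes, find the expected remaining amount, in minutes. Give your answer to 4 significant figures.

28.20

The rate is λ = 1/28.2 = 0.035461 per minute.
By memorylessness, the remaining amount past any threshold is again Exp(λ) with mean 1/λ = 28.2 minutes.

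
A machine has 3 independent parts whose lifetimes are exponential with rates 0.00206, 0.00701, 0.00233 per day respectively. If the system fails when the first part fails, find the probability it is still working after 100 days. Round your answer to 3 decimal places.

0.320

The time to first failure is exponential with rate Σλ = 0.00206 + 0.00701 + 0.00233 = 0.0114.
P(min > 100) = e^(−0.0114·100) = e^(−1.14) ≈ 0.320.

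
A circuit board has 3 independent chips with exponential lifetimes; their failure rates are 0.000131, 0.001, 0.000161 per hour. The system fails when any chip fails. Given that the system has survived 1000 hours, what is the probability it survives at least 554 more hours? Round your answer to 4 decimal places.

Time to first failure ~ Exp(Σλ) with Σλ = 0.001292.
By memorylessness, P(T > 1000+554 | T > 1000) = P(T > 554) = e^(−0.001292·554) ≈ 0.4888.

0.4888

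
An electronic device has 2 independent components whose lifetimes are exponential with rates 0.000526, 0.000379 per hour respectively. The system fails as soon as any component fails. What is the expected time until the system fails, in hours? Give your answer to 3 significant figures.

The time to first failure is exponential with rate Σλ = 0.000526 + 0.000379 = 0.000905.
E[min] = 1/Σλ = 1/0.000905 = 1104.97 hours.

1100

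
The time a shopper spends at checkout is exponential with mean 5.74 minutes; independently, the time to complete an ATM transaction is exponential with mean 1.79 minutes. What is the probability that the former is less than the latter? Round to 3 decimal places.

λ_1 = 1/5.74 = 0.174216, λ_2 = 1/1.79 = 0.558659.
For independent exponentials, P(the former < the latter) = λ_1/(λ_1+λ_2) = 0.174216/0.732875 ≈ 0.238.

0.238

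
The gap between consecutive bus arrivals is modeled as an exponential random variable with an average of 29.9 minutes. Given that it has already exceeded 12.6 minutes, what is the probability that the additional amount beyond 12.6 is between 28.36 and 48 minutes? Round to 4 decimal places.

The rate is λ = 1/29.9 = 0.0334448 per minute.
Memoryless: the residual past 12.6 is again Exp(λ).
P(28.36 < residual < 48) = e^(−λ·28.36) − e^(−λ·48) = 0.38732 − 0.20082 ≈ 0.1865.

0.1865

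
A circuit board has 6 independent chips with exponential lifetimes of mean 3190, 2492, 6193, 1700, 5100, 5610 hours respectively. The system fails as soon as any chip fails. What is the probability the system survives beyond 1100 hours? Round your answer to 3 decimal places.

The first failure time is exponential with rate Σλ_i = 1/3190 + 1/2492 + 1/6193 + 1/1700 + 1/5100 + 1/5610 = 0.0018388 per hour.
P(min > 1100) = e^(−0.0018388·1100) = e^(−2.0227) ≈ 0.132.

0.132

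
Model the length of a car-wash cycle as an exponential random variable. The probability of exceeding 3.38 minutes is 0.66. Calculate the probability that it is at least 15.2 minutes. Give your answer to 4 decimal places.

0.1543

e^(−λ·3.38) = 0.66 ⇒ λ = −ln(0.66)/3.38 = 0.122934.
P(X > 15.2) = e^(−0.122934·15.2) = e^(−1.8686) ≈ 0.1543.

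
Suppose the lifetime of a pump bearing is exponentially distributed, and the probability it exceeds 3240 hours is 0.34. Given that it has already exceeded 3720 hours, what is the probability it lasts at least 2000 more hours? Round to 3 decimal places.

0.514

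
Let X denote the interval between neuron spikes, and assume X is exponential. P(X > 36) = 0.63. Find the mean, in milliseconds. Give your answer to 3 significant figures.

77.9

e^(−λ·36) = 0.63 ⇒ λ = −ln(0.63)/36 = 0.0128343.
Mean = 1/λ = 77.9161 milliseconds.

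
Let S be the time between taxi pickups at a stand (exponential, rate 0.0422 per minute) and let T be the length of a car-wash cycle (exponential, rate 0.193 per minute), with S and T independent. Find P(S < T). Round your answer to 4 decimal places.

λ_1 = 0.0422, λ_2 = 0.193.
For independent exponentials, P(S < T) = λ_1/(λ_1+λ_2) = 0.0422/0.2352 ≈ 0.1794.

0.1794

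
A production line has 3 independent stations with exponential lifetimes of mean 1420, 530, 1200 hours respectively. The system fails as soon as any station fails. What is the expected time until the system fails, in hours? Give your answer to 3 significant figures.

The first failure time is exponential with rate Σλ_i = 1/1420 + 1/530 + 1/1200 = 0.00342435 per hour.
E[min] = 1/Σλ = 1/0.00342435 = 292.026 hours.

292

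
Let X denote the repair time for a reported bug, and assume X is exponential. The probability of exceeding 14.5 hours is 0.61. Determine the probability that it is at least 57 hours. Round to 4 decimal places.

0.1433

e^(−λ·14.5) = 0.61 ⇒ λ = −ln(0.61)/14.5 = 0.0340894.
P(X > 57) = e^(−0.0340894·57) = e^(−1.9431) ≈ 0.1433.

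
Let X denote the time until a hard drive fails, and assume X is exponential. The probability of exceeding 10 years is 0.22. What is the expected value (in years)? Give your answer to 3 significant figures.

e^(−λ·10) = 0.22 ⇒ λ = −ln(0.22)/10 = 0.151413.
Mean = 1/λ = 6.60446 years.

6.60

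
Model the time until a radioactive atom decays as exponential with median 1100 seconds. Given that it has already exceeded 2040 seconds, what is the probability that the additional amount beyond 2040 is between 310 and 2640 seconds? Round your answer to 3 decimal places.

For an exponential, median = ln(2)/λ, so λ = ln 2 / 1100 = 0.000630134 per second.
Memoryless: the residual past 2040 is again Exp(λ).
P(310 < residual < 2640) = e^(−λ·310) − e^(−λ·2640) = 0.82255 − 0.18946 ≈ 0.633.

0.633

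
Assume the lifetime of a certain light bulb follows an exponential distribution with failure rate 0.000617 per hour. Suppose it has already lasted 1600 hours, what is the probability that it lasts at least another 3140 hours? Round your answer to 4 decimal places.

0.1441

P(X > s+t | X > s) = e^(−λ(s+t))/e^(−λs) = e^(−λt), independent of s = 1600.
P(X > 3140) = e^(−1.9374) ≈ 0.1441.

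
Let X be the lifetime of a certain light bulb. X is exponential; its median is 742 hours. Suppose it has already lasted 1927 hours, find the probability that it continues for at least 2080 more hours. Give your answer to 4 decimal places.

0.1433

For an exponential, median = ln(2)/λ, so λ = ln 2 / 742 = 0.000934161 per hour.
The exponential is memoryless, so the remaining time is again Exp(λ): the condition X > 1927 is irrelevant.
P(X > 2080) = e^(−1.9431) ≈ 0.1433.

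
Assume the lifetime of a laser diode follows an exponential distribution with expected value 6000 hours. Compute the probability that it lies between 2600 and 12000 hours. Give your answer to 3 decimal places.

The rate is λ = 1/6000 = 0.000166667 per hour.
P(2600 < X < 12000) = e^(−λ·2600) − e^(−λ·12000) = 0.64834 − 0.13534 ≈ 0.513.

0.513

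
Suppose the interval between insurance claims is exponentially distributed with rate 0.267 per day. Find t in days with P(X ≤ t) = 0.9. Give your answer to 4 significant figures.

8.624

Set 1 − e^(−λt) = 0.9, so t = −ln(0.1)/λ = 2.3026/0.267 ≈ 8.62391 days.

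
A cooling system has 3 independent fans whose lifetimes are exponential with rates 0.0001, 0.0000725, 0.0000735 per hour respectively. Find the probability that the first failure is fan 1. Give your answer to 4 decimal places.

The time to first failure is exponential with rate Σλ = 0.0001 + 0.0000725 + 0.0000735 = 0.000246.
P(fan 1 first) = λ_1/Σλ = 0.0001/0.000246 ≈ 0.4065.

0.4065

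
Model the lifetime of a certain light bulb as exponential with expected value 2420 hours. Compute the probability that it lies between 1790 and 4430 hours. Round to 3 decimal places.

0.317

The rate is λ = 1/2420 = 0.000413223 per hour.
P(1790 < X < 4430) = e^(−λ·1790) − e^(−λ·4430) = 0.47727 − 0.16032 ≈ 0.317.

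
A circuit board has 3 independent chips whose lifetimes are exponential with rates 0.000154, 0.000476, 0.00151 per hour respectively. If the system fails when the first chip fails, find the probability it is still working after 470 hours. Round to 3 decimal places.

0.366

The time to first failure is exponential with rate Σλ = 0.000154 + 0.000476 + 0.00151 = 0.00214.
P(min > 470) = e^(−0.00214·470) = e^(−1.0058) ≈ 0.366.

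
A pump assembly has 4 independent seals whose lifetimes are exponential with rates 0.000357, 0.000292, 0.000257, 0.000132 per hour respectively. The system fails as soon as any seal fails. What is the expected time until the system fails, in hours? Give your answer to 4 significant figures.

The time to first failure is exponential with rate Σλ = 0.000357 + 0.000292 + 0.000257 + 0.000132 = 0.001038.
E[min] = 1/Σλ = 1/0.001038 = 963.391 hours.

963.4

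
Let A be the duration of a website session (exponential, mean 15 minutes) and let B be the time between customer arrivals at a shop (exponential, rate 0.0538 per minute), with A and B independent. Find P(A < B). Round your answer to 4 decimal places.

0.5534

λ_1 = 1/15 = 0.0666667, λ_2 = 0.0538.
For independent exponentials, P(A < B) = λ_1/(λ_1+λ_2) = 0.0666667/0.120467 ≈ 0.5534.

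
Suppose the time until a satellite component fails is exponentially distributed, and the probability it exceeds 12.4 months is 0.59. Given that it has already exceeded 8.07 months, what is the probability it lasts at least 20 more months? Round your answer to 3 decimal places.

From e^(−λ·12.4) = 0.59, λ = −ln(0.59)/12.4 = 0.042551.
Memoryless: P(X > 8.07+20 | X > 8.07) = P(X > 20) = e^(−0.042551·20) ≈ 0.427.

0.427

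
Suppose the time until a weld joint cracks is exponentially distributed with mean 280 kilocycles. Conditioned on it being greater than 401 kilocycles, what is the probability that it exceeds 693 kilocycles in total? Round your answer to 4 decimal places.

The rate is λ = 1/280 = 0.00357143 per kilocycle.
The exponential is memoryless, so the remaining time is again Exp(λ): the condition X > 401 is irrelevant.
P(X > 292) = e^(−1.0429) ≈ 0.3524.

0.3524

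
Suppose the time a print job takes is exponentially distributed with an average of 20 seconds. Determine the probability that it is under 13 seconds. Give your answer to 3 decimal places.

0.478

The rate is λ = 1/20 = 0.05 per second.
P(X ≤ 13) = 1 − e^(−λ·13) = 1 − e^(−0.65) ≈ 0.478.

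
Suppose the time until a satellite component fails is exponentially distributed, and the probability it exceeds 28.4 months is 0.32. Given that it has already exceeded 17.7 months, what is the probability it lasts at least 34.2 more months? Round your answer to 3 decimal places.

0.254

From e^(−λ·28.4) = 0.32, λ = −ln(0.32)/28.4 = 0.0401209.
Memoryless: P(X > 17.7+34.2 | X > 17.7) = P(X > 34.2) = e^(−0.0401209·34.2) ≈ 0.254.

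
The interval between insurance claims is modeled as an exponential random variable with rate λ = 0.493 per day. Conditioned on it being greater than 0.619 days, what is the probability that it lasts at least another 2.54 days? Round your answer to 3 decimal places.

By the memoryless property, P(X > 0.619+2.54 | X > 0.619) = P(X > 2.54).
P(X > 2.54) = e^(−1.2522) ≈ 0.286.

0.286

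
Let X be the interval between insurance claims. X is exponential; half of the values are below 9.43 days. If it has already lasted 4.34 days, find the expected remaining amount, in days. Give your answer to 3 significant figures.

13.6

For an exponential, median = ln(2)/λ, so λ = ln 2 / 9.43 = 0.0735045 per day.
By memorylessness, the remaining amount past any threshold is again Exp(λ) with mean 1/λ = 13.6046 days.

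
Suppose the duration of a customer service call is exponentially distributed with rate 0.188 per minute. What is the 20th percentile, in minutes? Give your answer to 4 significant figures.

1.187

Set 1 − e^(−λt) = 0.2, so t = −ln(0.8)/λ = 0.22314/0.188 ≈ 1.18693 minutes.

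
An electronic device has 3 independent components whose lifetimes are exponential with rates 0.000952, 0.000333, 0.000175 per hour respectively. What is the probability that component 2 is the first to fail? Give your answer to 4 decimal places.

0.2281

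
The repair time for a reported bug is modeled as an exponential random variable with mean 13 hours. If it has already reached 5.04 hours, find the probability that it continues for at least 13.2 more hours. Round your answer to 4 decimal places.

The rate is λ = 1/13 = 0.0769231 per hour.
P(X > s+t | X > s) = e^(−λ(s+t))/e^(−λs) = e^(−λt), independent of s = 5.04.
P(X > 13.2) = e^(−1.0154) ≈ 0.3623.

0.3623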